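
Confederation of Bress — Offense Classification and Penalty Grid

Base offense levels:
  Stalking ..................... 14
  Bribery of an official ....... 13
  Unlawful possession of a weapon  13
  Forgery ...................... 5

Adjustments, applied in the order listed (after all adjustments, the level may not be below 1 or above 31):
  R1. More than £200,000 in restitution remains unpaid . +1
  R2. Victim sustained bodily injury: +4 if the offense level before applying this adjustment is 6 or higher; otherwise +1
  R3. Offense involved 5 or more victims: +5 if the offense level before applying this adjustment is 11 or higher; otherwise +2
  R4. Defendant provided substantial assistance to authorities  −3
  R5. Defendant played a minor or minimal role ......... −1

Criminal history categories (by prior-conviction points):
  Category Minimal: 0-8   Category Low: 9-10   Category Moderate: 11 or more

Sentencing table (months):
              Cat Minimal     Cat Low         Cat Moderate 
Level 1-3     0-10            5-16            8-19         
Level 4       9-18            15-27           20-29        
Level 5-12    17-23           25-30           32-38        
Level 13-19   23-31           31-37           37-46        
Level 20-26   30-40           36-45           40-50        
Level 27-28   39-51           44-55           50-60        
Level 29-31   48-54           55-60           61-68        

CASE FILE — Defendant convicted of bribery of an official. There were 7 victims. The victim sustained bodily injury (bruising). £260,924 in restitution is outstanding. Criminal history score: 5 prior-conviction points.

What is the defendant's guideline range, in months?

30-40 months

Base offense level for bribery of an official: 13.
R1 applies: 13 + 1 = 14.
R2 applies (level before this adjustment is 14 ≥ 6, so +4): 14 + 4 = 18.
R3 applies (level before this adjustment is 18 ≥ 11, so +5): 18 + 5 = 23.
Final offense level: 23.
Criminal history: 5 prior points → Category Minimal (0-8).
Level 23 falls in the 20-26 band.
Grid: Level 20-26 × Category Minimal = 30-40 months.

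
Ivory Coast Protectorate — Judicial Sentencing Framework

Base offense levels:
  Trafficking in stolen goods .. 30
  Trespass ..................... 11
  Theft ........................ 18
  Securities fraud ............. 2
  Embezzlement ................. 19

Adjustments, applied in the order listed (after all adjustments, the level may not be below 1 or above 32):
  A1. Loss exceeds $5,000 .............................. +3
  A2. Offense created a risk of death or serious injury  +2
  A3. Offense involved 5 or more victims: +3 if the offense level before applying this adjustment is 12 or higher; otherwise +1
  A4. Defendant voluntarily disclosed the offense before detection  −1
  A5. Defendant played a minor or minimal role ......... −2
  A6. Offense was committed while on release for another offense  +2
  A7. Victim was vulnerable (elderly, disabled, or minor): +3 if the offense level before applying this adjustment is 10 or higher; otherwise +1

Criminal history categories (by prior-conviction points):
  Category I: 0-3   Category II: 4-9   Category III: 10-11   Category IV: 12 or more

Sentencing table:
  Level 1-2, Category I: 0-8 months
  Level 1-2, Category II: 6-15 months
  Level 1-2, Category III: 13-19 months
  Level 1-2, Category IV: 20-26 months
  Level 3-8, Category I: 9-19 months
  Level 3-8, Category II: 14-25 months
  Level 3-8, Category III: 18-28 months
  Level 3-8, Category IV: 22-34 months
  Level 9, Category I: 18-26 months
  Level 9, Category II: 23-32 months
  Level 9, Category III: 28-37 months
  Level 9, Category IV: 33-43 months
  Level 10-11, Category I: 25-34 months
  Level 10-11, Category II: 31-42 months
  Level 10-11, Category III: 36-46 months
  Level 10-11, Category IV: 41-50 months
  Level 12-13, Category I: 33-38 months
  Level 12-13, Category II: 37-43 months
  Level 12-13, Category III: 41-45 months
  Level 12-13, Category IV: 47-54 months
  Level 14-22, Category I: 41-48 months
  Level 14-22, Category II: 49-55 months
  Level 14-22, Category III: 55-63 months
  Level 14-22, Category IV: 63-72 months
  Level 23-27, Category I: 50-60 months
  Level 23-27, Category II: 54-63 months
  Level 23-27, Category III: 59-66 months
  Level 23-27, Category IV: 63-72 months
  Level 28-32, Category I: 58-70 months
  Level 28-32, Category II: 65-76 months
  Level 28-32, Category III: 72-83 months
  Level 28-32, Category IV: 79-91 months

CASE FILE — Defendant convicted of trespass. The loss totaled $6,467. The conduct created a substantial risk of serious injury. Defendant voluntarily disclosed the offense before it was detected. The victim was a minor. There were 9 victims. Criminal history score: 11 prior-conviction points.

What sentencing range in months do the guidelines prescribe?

55-63 months

Base offense level for trespass: 11.
A1 applies: 11 + 3 = 14.
A2 applies: 14 + 2 = 16.
A3 applies (level before this adjustment is 16 ≥ 12, so +3): 16 + 3 = 19.
A4 applies: 19 − 1 = 18.
A7 applies (level before this adjustment is 18 ≥ 10, so +3): 18 + 3 = 21.
Final offense level: 21.
Criminal history: 11 prior points → Category III (10-11).
Level 21 falls in the 14-22 band.
Grid: Level 14-22 × Category III = 55-63 months.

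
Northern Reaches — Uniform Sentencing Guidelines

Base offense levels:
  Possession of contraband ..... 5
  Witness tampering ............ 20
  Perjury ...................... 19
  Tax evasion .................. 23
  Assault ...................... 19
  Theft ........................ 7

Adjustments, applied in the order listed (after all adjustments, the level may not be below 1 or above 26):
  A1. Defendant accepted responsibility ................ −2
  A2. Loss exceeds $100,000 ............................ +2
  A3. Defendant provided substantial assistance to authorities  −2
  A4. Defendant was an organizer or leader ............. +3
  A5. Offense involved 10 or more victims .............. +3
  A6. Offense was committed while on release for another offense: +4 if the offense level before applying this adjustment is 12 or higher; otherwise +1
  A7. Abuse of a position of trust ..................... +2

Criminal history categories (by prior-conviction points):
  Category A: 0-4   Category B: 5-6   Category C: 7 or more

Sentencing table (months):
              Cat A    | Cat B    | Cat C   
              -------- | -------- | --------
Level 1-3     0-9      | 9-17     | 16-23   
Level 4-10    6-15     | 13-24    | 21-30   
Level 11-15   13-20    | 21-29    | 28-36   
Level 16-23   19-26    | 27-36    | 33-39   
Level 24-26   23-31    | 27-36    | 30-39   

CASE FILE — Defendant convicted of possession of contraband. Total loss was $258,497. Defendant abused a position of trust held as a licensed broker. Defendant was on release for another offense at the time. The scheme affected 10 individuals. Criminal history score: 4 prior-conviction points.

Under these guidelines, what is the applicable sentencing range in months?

13-20 months

Base offense level for possession of contraband: 5.
A1 does not apply.
A2 applies: 5 + 2 = 7.
A5 applies: 7 + 3 = 10.
A6 applies (level before this adjustment is 10 < 12, so +1): 10 + 1 = 11.
A7 applies: 11 + 2 = 13.
Final offense level: 13.
Criminal history: 4 prior points → Category A (0-4).
Level 13 falls in the 11-15 band.
Grid: Level 11-15 × Category A = 13-20 months.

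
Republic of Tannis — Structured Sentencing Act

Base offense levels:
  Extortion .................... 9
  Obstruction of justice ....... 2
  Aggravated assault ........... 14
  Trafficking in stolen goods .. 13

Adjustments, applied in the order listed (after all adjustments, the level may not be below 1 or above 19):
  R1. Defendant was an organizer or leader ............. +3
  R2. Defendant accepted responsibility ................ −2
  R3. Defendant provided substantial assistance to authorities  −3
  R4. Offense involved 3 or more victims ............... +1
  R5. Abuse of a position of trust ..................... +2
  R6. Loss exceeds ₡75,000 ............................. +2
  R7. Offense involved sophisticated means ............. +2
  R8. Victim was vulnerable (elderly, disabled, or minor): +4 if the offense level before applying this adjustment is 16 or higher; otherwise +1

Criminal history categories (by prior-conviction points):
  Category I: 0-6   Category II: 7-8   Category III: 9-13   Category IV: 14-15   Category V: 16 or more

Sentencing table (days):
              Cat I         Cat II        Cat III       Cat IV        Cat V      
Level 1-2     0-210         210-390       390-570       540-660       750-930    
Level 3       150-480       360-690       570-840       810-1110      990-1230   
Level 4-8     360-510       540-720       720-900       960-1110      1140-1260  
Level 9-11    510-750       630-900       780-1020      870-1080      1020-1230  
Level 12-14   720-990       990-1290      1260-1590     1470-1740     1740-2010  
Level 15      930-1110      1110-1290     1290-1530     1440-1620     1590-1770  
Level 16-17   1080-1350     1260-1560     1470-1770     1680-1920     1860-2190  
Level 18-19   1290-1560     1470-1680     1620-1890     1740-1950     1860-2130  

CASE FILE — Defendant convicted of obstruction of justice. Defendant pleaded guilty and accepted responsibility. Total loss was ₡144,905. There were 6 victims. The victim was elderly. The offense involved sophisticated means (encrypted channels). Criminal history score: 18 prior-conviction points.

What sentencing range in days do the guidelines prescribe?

Base offense level for obstruction of justice: 2.
R2 applies: 2 − 2 = 0.
R4 applies: 0 + 1 = 1.
R5 does not apply.
R6 applies: 1 + 2 = 3.
R7 applies: 3 + 2 = 5.
R8 applies (level before this adjustment is 5 < 16, so +1): 5 + 1 = 6.
Final offense level: 6.
Criminal history: 18 prior points → Category V (16+).
Level 6 falls in the 4-8 band.
Grid: Level 4-8 × Category V = 1140-1260 days.

1140-1260 days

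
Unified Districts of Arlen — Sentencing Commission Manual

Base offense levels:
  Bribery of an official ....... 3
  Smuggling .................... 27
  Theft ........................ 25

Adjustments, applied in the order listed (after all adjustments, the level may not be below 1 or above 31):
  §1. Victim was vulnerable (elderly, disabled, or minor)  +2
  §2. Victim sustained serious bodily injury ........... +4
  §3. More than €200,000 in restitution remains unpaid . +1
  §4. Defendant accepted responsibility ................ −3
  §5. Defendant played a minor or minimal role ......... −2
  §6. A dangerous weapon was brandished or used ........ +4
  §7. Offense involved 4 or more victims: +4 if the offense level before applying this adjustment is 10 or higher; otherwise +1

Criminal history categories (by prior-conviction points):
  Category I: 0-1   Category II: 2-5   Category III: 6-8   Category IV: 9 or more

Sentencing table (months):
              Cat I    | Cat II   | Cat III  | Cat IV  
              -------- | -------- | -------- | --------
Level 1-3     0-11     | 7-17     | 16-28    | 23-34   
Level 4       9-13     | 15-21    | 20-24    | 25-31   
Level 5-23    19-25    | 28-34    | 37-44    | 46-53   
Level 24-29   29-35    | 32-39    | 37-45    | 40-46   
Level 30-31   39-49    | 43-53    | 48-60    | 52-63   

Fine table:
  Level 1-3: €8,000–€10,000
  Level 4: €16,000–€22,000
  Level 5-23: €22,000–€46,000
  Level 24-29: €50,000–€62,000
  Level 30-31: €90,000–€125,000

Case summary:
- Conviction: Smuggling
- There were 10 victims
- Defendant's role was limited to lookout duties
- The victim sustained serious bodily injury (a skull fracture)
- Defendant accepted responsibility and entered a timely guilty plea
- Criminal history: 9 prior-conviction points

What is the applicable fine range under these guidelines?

€90,000–€125,000

Base offense level for smuggling: 27.
§2 applies: 27 + 4 = 31.
§4 applies: 31 − 3 = 28.
§5 applies: 28 − 2 = 26.
§7 applies (level before this adjustment is 26 ≥ 10, so +4): 26 + 4 = 30.
Final offense level: 30.
Level 30 falls in the 30-31 band.
Fine table: Level 30-31 → €90,000–€125,000.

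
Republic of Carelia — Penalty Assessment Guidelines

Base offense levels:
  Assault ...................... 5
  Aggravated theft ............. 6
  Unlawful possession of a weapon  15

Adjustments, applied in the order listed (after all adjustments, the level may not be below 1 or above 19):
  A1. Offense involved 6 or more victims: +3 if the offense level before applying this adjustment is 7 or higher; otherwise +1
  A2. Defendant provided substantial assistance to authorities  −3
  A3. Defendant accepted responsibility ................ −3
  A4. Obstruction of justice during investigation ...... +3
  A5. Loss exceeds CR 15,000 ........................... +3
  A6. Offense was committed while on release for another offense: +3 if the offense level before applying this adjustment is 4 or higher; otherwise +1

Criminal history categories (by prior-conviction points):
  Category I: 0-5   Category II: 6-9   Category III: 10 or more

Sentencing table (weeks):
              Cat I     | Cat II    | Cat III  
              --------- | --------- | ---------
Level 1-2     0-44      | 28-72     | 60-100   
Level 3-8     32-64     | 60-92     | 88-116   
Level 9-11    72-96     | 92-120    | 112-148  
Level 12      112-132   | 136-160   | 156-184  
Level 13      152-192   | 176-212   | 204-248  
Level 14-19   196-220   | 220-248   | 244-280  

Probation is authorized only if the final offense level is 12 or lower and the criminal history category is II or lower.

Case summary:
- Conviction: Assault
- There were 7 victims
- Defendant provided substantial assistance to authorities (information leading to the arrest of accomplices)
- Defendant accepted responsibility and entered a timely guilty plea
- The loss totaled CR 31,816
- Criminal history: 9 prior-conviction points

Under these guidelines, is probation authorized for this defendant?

Base offense level for assault: 5.
A1 applies (level before this adjustment is 5 < 7, so +1): 5 + 1 = 6.
A2 applies: 6 − 3 = 3.
A3 applies: 3 − 3 = 0.
A5 applies: 0 + 3 = 3.
Final offense level: 3.
Criminal history: 9 prior points → Category II (6-9).
Level 3 falls in the 3-8 band.
Grid: Level 3-8 × Category II = 60-92 weeks.
Probation check: level 3 ≤ 12 and category II ≤ II → eligible.

Yes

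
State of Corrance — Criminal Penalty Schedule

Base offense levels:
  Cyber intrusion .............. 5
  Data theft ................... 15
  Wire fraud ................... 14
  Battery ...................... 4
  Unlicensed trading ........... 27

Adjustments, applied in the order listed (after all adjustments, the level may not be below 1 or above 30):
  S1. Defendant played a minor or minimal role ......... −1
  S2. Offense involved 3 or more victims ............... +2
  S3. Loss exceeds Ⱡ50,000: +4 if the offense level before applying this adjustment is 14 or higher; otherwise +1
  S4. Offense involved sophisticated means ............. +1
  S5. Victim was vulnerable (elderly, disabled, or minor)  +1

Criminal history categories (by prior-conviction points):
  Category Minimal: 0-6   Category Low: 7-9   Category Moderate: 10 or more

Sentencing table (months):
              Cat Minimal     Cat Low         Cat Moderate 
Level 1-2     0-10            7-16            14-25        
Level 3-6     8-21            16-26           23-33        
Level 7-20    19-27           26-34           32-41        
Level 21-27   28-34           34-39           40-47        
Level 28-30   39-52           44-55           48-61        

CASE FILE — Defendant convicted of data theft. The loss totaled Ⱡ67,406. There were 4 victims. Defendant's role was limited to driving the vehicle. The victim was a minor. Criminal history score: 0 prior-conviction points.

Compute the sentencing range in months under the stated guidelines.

Base offense level for data theft: 15.
S1 applies: 15 − 1 = 14.
S2 applies: 14 + 2 = 16.
S3 applies (level before this adjustment is 16 ≥ 14, so +4): 16 + 4 = 20.
S4 does not apply.
S5 applies: 20 + 1 = 21.
Final offense level: 21.
Criminal history: 0 prior points → Category Minimal (0-6).
Level 21 falls in the 21-27 band.
Grid: Level 21-27 × Category Minimal = 28-34 months.

28-34 months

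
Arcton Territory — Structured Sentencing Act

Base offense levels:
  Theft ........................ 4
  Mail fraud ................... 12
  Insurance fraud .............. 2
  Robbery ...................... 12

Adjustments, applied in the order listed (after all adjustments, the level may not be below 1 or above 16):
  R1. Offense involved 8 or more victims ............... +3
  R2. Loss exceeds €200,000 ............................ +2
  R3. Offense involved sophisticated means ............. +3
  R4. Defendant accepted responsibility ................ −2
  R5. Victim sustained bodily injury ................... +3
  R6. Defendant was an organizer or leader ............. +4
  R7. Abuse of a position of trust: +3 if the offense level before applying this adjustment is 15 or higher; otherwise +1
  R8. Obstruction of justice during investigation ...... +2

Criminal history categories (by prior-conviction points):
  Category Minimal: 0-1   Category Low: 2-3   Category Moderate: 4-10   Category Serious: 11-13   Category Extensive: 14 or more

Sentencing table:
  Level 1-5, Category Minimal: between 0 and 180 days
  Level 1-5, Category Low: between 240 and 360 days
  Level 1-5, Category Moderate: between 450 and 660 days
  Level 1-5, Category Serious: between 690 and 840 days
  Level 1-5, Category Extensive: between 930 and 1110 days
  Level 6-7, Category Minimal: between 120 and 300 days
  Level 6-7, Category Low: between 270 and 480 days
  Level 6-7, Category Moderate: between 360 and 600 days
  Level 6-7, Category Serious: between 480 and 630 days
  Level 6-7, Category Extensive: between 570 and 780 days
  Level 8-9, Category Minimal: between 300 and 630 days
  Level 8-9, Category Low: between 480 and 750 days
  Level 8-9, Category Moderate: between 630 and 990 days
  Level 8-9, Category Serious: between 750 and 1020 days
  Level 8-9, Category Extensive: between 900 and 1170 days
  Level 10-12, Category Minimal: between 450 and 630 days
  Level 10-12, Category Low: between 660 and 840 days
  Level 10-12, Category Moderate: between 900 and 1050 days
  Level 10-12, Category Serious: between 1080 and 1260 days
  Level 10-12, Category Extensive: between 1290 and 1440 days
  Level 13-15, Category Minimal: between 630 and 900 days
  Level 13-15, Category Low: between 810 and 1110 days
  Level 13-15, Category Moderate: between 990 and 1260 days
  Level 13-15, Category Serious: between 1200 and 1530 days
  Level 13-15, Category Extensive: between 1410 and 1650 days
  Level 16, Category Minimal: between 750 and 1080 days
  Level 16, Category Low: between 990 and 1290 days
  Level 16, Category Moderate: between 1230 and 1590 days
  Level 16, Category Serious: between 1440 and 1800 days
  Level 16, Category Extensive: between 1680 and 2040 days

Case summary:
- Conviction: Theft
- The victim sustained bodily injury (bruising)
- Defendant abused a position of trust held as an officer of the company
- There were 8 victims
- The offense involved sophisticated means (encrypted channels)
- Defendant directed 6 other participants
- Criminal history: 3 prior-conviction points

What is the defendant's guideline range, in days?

Base offense level for theft: 4.
R1 applies: 4 + 3 = 7.
R2 does not apply.
R3 applies: 7 + 3 = 10.
R5 applies: 10 + 3 = 13.
R6 applies: 13 + 4 = 17.
R7 applies (level before this adjustment is 17 ≥ 15, so +3): 17 + 3 = 20.
R8 does not apply.
Level 20 exceeds the maximum of 16; capped at 16.
Final offense level: 16.
Criminal history: 3 prior points → Category Low (2-3).
Level 16 falls in the 16 band.
Grid: Level 16 × Category Low = 990-1290 days.

990-1290 days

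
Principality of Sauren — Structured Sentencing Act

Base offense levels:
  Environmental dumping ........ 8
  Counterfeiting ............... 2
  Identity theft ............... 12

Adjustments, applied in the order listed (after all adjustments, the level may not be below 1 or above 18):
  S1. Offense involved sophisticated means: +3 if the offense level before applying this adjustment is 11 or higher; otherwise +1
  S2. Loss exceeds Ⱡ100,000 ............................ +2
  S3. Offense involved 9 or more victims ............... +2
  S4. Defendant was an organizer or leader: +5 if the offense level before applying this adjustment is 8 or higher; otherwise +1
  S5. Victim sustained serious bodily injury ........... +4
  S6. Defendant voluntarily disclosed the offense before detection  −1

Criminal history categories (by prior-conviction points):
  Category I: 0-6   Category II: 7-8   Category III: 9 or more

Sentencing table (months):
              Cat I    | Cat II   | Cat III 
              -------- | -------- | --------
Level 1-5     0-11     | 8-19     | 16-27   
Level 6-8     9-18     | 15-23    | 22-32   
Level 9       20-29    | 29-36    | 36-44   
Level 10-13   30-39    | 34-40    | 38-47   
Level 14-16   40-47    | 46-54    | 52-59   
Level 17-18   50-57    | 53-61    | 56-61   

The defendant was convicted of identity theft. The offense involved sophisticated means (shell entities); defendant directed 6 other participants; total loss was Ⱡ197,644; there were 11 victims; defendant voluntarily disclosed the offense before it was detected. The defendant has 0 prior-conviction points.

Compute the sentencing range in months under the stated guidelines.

50-57 months

Base offense level for identity theft: 12.
S1 applies (level before this adjustment is 12 ≥ 11, so +3): 12 + 3 = 15.
S2 applies: 15 + 2 = 17.
S3 applies: 17 + 2 = 19.
S4 applies (level before this adjustment is 19 ≥ 8, so +5): 19 + 5 = 24.
S5 does not apply.
S6 applies: 24 − 1 = 23.
Level 23 exceeds the maximum of 18; capped at 18.
Final offense level: 18.
Criminal history: 0 prior points → Category I (0-6).
Level 18 falls in the 17-18 band.
Grid: Level 17-18 × Category I = 50-57 months.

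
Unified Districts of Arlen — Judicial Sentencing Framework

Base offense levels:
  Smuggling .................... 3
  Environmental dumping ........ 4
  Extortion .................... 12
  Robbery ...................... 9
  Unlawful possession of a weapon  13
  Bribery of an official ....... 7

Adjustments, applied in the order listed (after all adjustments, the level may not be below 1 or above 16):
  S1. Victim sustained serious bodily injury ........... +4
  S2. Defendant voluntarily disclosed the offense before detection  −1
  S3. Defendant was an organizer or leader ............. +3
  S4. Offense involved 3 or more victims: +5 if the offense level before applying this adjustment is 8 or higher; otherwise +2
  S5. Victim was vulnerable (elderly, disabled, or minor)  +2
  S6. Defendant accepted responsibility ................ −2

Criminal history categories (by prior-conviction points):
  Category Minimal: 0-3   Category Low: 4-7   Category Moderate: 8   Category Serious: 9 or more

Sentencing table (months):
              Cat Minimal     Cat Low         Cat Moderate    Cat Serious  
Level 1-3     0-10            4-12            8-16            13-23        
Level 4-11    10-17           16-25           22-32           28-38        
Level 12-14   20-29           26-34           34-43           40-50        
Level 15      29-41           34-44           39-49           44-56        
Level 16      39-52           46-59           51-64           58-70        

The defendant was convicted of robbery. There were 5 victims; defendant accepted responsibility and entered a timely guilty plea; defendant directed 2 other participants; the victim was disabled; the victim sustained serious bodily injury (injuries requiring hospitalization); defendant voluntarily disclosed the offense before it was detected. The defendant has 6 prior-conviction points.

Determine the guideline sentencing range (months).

46-59 months

Base offense level for robbery: 9.
S1 applies: 9 + 4 = 13.
S2 applies: 13 − 1 = 12.
S3 applies: 12 + 3 = 15.
S4 applies (level before this adjustment is 15 ≥ 8, so +5): 15 + 5 = 20.
S5 applies: 20 + 2 = 22.
S6 applies: 22 − 2 = 20.
Level 20 exceeds the maximum of 16; capped at 16.
Final offense level: 16.
Criminal history: 6 prior points → Category Low (4-7).
Level 16 falls in the 16 band.
Grid: Level 16 × Category Low = 46-59 months.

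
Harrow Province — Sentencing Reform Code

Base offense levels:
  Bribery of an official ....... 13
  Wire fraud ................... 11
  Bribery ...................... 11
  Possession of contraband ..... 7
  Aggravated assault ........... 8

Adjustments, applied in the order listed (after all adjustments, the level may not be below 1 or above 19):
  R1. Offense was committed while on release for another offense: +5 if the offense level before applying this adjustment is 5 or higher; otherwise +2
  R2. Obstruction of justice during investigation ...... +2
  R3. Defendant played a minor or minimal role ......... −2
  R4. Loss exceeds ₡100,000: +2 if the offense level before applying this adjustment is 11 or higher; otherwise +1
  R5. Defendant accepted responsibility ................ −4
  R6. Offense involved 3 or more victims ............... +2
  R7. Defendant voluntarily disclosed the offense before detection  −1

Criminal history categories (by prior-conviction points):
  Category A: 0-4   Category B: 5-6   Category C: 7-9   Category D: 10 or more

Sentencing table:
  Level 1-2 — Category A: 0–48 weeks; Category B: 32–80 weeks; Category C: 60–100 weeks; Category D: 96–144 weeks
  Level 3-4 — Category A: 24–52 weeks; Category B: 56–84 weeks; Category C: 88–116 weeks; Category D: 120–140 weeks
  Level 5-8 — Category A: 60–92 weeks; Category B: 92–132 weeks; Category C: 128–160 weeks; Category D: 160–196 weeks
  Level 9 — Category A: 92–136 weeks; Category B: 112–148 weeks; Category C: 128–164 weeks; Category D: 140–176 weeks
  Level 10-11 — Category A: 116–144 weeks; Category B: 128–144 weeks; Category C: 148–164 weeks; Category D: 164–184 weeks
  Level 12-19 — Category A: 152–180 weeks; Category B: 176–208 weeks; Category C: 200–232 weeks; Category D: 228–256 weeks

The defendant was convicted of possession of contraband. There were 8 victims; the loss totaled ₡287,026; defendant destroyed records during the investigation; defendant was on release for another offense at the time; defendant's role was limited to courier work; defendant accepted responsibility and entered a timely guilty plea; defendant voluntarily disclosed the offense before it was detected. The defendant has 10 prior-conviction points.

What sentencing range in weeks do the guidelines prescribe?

Base offense level for possession of contraband: 7.
R1 applies (level before this adjustment is 7 ≥ 5, so +5): 7 + 5 = 12.
R2 applies: 12 + 2 = 14.
R3 applies: 14 − 2 = 12.
R4 applies (level before this adjustment is 12 ≥ 11, so +2): 12 + 2 = 14.
R5 applies: 14 − 4 = 10.
R6 applies: 10 + 2 = 12.
R7 applies: 12 − 1 = 11.
Final offense level: 11.
Criminal history: 10 prior points → Category D (10+).
Level 11 falls in the 10-11 band.
Grid: Level 10-11 × Category D = 164-184 weeks.

164-184 weeks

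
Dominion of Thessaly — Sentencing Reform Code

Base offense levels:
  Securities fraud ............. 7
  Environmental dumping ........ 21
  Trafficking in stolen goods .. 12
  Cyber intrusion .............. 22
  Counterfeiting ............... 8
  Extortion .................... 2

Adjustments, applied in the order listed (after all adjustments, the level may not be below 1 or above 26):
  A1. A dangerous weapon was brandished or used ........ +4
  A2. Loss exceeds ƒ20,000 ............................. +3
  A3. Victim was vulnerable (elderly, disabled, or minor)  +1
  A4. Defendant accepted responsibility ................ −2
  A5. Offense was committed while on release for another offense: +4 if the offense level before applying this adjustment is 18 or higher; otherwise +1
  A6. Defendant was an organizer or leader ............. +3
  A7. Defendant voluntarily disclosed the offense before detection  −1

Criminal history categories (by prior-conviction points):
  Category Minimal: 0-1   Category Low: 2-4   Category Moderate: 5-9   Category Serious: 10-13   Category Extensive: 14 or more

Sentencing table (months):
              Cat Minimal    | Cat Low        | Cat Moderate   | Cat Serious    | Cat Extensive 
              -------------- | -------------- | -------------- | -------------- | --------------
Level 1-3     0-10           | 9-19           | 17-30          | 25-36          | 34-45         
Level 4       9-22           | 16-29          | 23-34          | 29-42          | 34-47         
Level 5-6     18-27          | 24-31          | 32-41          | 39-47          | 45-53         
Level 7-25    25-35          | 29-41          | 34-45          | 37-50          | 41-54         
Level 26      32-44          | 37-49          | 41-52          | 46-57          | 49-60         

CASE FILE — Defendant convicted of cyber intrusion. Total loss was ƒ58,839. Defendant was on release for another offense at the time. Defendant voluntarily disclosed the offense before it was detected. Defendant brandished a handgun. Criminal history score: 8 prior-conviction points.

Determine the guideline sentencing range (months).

Base offense level for cyber intrusion: 22.
A1 applies: 22 + 4 = 26.
A2 applies: 26 + 3 = 29.
A3 does not apply.
A4 does not apply.
A5 applies (level before this adjustment is 29 ≥ 18, so +4): 29 + 4 = 33.
A6 does not apply.
A7 applies: 33 − 1 = 32.
Level 32 exceeds the maximum of 26; capped at 26.
Final offense level: 26.
Criminal history: 8 prior points → Category Moderate (5-9).
Level 26 falls in the 26 band.
Grid: Level 26 × Category Moderate = 41-52 months.

41-52 months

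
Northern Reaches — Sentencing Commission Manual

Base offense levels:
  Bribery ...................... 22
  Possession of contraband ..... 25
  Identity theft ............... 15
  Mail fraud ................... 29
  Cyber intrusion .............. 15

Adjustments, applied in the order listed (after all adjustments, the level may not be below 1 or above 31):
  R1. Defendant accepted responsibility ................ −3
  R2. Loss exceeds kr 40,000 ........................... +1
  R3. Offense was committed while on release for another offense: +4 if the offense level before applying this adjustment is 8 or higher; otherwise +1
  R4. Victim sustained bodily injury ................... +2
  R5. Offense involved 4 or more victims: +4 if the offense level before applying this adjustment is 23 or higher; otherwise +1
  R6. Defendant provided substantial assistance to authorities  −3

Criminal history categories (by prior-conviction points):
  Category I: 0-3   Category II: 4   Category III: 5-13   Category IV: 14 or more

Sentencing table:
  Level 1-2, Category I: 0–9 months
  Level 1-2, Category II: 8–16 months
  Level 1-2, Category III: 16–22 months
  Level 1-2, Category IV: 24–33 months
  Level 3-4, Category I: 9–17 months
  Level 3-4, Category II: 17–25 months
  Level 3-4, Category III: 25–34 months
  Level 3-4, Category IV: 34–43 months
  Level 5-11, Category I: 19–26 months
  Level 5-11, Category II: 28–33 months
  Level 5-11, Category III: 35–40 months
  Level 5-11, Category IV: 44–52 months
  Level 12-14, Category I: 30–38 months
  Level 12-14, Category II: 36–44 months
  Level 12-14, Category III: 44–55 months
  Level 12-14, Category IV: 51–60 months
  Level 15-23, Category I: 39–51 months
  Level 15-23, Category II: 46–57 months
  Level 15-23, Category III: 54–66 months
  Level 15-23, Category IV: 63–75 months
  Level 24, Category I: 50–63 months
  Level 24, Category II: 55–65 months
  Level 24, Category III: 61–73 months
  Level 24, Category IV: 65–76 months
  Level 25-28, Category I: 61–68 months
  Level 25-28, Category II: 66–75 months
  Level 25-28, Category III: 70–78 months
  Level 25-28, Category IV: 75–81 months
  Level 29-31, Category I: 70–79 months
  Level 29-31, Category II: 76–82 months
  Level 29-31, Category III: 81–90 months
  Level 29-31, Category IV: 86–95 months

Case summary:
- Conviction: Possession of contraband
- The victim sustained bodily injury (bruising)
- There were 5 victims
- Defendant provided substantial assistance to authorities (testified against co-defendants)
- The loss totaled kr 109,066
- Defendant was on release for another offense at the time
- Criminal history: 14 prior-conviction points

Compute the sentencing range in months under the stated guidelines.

86-95 months

Base offense level for possession of contraband: 25.
R1 does not apply.
R2 applies: 25 + 1 = 26.
R3 applies (level before this adjustment is 26 ≥ 8, so +4): 26 + 4 = 30.
R4 applies: 30 + 2 = 32.
R5 applies (level before this adjustment is 32 ≥ 23, so +4): 32 + 4 = 36.
R6 applies: 36 − 3 = 33.
Level 33 exceeds the maximum of 31; capped at 31.
Final offense level: 31.
Criminal history: 14 prior points → Category IV (14+).
Level 31 falls in the 29-31 band.
Grid: Level 29-31 × Category IV = 86-95 months.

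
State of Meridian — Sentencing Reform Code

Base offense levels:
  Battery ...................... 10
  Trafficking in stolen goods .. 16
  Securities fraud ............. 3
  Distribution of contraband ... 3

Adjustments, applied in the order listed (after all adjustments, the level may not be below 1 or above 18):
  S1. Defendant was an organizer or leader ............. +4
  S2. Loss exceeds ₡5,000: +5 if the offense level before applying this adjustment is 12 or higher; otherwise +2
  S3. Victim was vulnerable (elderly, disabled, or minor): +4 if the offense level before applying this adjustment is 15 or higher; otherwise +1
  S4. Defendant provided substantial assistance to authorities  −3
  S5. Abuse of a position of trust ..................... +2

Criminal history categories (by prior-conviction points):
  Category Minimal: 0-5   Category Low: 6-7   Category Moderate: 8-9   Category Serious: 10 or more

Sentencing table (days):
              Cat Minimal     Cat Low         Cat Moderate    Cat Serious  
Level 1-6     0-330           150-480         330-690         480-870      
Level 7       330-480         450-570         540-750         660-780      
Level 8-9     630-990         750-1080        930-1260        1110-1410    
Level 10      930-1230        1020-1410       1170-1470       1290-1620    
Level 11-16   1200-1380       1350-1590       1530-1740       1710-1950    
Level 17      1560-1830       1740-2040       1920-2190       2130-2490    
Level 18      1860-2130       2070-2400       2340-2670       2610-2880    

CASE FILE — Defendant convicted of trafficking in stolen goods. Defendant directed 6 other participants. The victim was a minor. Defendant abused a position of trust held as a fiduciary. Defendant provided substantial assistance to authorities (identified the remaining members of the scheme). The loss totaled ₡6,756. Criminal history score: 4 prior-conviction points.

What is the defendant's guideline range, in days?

Base offense level for trafficking in stolen goods: 16.
S1 applies: 16 + 4 = 20.
S2 applies (level before this adjustment is 20 ≥ 12, so +5): 20 + 5 = 25.
S3 applies (level before this adjustment is 25 ≥ 15, so +4): 25 + 4 = 29.
S4 applies: 29 − 3 = 26.
S5 applies: 26 + 2 = 28.
Level 28 exceeds the maximum of 18; capped at 18.
Final offense level: 18.
Criminal history: 4 prior points → Category Minimal (0-5).
Level 18 falls in the 18 band.
Grid: Level 18 × Category Minimal = 1860-2130 days.

1860-2130 days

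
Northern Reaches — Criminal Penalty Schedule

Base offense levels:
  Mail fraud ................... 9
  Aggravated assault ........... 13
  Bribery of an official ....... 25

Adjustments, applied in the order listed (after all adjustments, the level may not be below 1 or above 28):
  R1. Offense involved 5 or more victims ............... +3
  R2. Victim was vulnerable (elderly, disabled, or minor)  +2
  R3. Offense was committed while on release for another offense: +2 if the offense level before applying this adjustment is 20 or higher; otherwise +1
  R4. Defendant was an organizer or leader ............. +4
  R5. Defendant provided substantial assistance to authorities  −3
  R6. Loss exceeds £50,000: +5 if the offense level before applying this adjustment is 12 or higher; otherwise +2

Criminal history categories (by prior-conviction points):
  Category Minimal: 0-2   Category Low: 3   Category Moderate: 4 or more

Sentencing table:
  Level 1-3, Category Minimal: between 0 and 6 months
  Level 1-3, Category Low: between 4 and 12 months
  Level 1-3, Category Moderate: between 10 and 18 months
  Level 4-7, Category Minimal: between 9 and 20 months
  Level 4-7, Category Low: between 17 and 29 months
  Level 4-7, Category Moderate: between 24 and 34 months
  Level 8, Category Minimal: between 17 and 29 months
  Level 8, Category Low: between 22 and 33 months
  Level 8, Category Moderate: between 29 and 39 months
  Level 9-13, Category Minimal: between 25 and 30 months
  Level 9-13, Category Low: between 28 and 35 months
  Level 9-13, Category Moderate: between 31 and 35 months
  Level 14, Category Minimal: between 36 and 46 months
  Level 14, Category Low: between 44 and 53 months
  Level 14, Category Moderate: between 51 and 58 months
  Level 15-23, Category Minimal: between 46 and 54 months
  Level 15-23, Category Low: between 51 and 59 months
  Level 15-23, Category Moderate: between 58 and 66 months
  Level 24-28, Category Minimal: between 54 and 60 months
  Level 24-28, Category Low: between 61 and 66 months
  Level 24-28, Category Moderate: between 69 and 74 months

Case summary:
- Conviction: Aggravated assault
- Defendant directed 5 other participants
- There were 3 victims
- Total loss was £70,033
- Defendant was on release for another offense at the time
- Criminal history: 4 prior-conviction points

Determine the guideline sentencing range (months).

Base offense level for aggravated assault: 13.
R2 does not apply.
R3 applies (level before this adjustment is 13 < 20, so +1): 13 + 1 = 14.
R4 applies: 14 + 4 = 18.
R5 does not apply.
R6 applies (level before this adjustment is 18 ≥ 12, so +5): 18 + 5 = 23.
Final offense level: 23.
Criminal history: 4 prior points → Category Moderate (4+).
Level 23 falls in the 15-23 band.
Grid: Level 15-23 × Category Moderate = 58-66 months.

58-66 months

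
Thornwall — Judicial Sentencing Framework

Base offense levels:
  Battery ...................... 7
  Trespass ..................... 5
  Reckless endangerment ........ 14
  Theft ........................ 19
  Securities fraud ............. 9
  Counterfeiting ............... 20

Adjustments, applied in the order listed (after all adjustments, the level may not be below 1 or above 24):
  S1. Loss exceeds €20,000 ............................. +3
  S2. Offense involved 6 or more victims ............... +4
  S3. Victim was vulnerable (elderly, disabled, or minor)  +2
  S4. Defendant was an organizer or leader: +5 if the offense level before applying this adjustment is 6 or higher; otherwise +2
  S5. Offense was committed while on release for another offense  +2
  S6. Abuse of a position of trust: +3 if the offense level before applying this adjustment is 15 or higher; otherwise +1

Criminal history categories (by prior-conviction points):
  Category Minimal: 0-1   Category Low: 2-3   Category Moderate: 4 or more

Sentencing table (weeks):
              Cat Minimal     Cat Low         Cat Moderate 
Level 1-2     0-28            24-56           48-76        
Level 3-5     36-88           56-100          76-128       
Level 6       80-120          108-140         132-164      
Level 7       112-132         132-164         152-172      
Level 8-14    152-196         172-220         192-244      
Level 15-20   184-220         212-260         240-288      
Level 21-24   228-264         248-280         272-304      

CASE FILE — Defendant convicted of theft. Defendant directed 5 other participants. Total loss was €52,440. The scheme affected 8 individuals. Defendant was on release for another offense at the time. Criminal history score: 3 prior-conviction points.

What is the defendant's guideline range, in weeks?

248-280 weeks

Base offense level for theft: 19.
S1 applies: 19 + 3 = 22.
S2 applies: 22 + 4 = 26.
S3 does not apply.
S4 applies (level before this adjustment is 26 ≥ 6, so +5): 26 + 5 = 31.
S5 applies: 31 + 2 = 33.
S6 does not apply.
Level 33 exceeds the maximum of 24; capped at 24.
Final offense level: 24.
Criminal history: 3 prior points → Category Low (2-3).
Level 24 falls in the 21-24 band.
Grid: Level 21-24 × Category Low = 248-280 weeks.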